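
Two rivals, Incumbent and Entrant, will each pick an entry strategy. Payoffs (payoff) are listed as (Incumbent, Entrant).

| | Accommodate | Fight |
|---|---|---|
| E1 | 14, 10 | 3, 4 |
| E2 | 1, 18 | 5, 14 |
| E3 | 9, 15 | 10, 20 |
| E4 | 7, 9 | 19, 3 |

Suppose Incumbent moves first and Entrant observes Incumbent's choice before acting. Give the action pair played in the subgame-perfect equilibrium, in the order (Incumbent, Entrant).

Solve by backward induction (Incumbent leads).
- E1 → Entrant plays Accommodate (best of 10, 4); Incumbent gets 14.
- E2 → Entrant plays Accommodate (best of 18, 14); Incumbent gets 1.
- E3 → Entrant plays Fight (best of 15, 20); Incumbent gets 10.
- E4 → Entrant plays Accommodate (best of 9, 3); Incumbent gets 7.
Maximizing over 14, 1, 10, 7, Incumbent chooses E1. Subgame-perfect outcome: (E1, Accommodate) with payoffs (14, 10).

(E1, Accommodate)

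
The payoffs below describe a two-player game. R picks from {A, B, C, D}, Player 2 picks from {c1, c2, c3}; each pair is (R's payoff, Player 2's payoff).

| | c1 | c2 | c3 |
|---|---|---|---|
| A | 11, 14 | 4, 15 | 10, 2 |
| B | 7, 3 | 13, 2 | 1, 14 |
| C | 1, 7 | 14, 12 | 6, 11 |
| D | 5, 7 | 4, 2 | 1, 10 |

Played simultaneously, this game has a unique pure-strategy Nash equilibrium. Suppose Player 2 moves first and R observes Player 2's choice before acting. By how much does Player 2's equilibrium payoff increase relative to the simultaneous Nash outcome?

Solve by backward induction (Player 2 leads).
- c1: R compares 11, 7, 1, 5 and picks A; Player 2 would get 14.
- c2: R compares 4, 13, 14, 4 and picks C; Player 2 would get 12.
- c3: R compares 10, 1, 6, 1 and picks A; Player 2 would get 2.
Among 14, 12, 2, the best is 14 at c1. Subgame-perfect outcome: (A, c1) with payoffs (11, 14).
Now find the simultaneous Nash equilibrium.
R's best replies: c1→A; c2→C; c3→A.
Player 2's best replies: A→c2; B→c3; C→c2; D→c3.
The unique mutual best reply is (C, c2), giving (14, 12).
Player 2's commitment gain: 14 − 12 = 2.

2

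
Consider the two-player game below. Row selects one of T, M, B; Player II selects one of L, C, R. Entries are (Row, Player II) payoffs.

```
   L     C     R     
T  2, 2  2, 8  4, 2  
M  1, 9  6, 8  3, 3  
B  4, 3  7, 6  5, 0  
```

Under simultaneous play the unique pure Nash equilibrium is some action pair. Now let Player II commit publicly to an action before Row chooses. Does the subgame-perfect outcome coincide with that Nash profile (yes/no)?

Backward induction with Player II moving first.
- L: BR = B, leader payoff 3.
- C: BR = B, leader payoff 6.
- R: BR = B, leader payoff 0.
Maximizing over 3, 6, 0, Player II chooses C. Subgame-perfect outcome: (B, C) with payoffs (7, 6).
Under simultaneous play:
Row's best replies: L→B; C→B; R→B.
Player II's best replies: T→C; M→L; B→C.
Only (B, C) has each player best-responding; Nash payoffs (7, 6).
Sequential outcome (B, C) coincides with the Nash profile (B, C).

yes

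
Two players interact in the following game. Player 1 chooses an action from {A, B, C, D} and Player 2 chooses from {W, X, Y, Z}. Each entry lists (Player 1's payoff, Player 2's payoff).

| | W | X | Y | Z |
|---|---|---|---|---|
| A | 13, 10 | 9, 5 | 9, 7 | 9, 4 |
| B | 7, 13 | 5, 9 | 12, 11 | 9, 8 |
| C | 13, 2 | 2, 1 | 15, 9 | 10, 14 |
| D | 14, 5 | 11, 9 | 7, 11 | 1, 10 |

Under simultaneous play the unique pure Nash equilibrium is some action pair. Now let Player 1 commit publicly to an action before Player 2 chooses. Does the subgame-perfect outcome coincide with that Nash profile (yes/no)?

Solve by backward induction (Player 1 leads).
- A → Player 2 plays W (best of 10, 5, 7, 4); Player 1 gets 13.
- B → Player 2 plays W (best of 13, 9, 11, 8); Player 1 gets 7.
- C → Player 2 plays Z (best of 2, 1, 9, 14); Player 1 gets 10.
- D → Player 2 plays Y (best of 5, 9, 11, 10); Player 1 gets 7.
Among 13, 7, 10, 7, the best is 13 at A. Subgame-perfect outcome: (A, W) with payoffs (13, 10).
For the simultaneous game, intersect best replies.
Player 1's best replies: W→D; X→D; Y→C; Z→C.
Player 2's best replies: A→W; B→W; C→Z; D→Y.
The unique mutual best reply is (C, Z), giving (10, 14).
Sequential outcome (A, W) differs from the Nash profile (C, Z).

no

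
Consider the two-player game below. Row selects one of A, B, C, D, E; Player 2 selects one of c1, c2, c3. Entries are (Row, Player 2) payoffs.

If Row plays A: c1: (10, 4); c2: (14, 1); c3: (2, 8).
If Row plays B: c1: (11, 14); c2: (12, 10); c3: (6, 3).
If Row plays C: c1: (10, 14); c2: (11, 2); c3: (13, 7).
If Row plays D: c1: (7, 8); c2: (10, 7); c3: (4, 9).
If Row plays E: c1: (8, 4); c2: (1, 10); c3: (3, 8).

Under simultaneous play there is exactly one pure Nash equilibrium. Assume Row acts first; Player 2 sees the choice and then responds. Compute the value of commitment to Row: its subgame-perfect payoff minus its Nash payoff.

0

Player 2 best-responds to each possible Row move:
- A → Player 2 plays c3 (best of 4, 1, 8); Row gets 2.
- B → Player 2 plays c1 (best of 14, 10, 3); Row gets 11.
- C → Player 2 plays c1 (best of 14, 2, 7); Row gets 10.
- D → Player 2 plays c3 (best of 8, 7, 9); Row gets 4.
- E → Player 2 plays c2 (best of 4, 10, 8); Row gets 1.
Row's induced payoffs are 2, 11, 10, 4, 1, so Row commits to B. Subgame-perfect outcome: (B, c1) with payoffs (11, 14).
Now find the simultaneous Nash equilibrium.
Row's best replies: c1→B; c2→A; c3→C.
Player 2's best replies: A→c3; B→c1; C→c1; D→c3; E→c2.
The unique mutual best reply is (B, c1), giving (11, 14).
Row's commitment gain: 11 − 11 = 0.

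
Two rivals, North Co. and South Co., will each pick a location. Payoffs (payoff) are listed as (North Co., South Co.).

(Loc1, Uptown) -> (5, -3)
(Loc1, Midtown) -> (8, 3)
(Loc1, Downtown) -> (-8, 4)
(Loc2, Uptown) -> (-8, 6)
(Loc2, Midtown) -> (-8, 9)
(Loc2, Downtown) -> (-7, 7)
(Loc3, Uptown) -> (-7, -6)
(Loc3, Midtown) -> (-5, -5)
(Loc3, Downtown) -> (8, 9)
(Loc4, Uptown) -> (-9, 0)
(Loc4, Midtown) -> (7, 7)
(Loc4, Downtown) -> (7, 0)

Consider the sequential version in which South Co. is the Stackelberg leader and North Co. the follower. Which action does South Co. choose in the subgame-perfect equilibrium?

Downtown

North Co. best-responds to each possible South Co. move:
- Uptown → North Co. plays Loc1 (best of 5, -8, -7, -9); South Co. gets -3.
- Midtown → North Co. plays Loc1 (best of 8, -8, -5, 7); South Co. gets 3.
- Downtown → North Co. plays Loc3 (best of -8, -7, 8, 7); South Co. gets 9.
Maximizing over -3, 3, 9, South Co. chooses Downtown. Subgame-perfect outcome: (Loc3, Downtown) with payoffs (8, 9).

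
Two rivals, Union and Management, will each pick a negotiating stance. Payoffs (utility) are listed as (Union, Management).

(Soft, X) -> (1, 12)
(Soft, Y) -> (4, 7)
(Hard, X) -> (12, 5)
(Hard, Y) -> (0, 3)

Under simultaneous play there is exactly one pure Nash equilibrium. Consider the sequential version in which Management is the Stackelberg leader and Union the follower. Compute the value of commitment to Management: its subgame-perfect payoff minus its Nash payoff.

2

Solve by backward induction (Management leads).
- X → Union plays Hard (best of 1, 12); Management gets 5.
- Y → Union plays Soft (best of 4, 0); Management gets 7.
Management's induced payoffs are 5, 7, so Management commits to Y. Subgame-perfect outcome: (Soft, Y) with payoffs (4, 7).
For the simultaneous game, intersect best replies.
Union's best replies: X→Hard; Y→Soft.
Management's best replies: Soft→X; Hard→X.
Only (Hard, X) has each player best-responding; Nash payoffs (12, 5).
Management's commitment gain: 7 − 5 = 2.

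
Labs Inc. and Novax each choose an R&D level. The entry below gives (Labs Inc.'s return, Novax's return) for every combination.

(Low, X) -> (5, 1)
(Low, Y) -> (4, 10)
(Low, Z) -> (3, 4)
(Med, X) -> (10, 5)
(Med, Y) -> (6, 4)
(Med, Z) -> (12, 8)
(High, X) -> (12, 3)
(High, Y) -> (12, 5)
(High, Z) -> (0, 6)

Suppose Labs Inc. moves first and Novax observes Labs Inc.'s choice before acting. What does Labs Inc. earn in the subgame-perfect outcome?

12

Solve by backward induction (Labs Inc. leads).
- Low: Novax compares 1, 10, 4 and picks Y; Labs Inc. would get 4.
- Med: Novax compares 5, 4, 8 and picks Z; Labs Inc. would get 12.
- High: Novax compares 3, 5, 6 and picks Z; Labs Inc. would get 0.
Labs Inc.'s induced payoffs are 4, 12, 0, so Labs Inc. commits to Med. Subgame-perfect outcome: (Med, Z) with payoffs (12, 8).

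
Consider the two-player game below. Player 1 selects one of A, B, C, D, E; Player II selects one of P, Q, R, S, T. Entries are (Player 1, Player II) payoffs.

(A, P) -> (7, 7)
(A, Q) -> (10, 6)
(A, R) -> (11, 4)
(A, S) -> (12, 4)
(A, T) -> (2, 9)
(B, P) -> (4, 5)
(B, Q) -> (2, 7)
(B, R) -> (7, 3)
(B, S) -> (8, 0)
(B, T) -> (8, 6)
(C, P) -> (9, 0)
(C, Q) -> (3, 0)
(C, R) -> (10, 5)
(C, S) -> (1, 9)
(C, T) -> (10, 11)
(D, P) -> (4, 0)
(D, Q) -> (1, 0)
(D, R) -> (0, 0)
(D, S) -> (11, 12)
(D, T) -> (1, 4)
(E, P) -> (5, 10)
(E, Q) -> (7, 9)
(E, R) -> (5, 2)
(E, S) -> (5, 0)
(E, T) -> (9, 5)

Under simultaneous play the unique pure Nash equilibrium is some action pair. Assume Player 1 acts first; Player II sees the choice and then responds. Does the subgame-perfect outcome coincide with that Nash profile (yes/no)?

Player II best-responds to each possible Player 1 move:
- A → Player II plays T (best of 7, 6, 4, 4, 9); Player 1 gets 2.
- B → Player II plays Q (best of 5, 7, 3, 0, 6); Player 1 gets 2.
- C → Player II plays T (best of 0, 0, 5, 9, 11); Player 1 gets 10.
- D → Player II plays S (best of 0, 0, 0, 12, 4); Player 1 gets 11.
- E → Player II plays P (best of 10, 9, 2, 0, 5); Player 1 gets 5.
Player 1's induced payoffs are 2, 2, 10, 11, 5, so Player 1 commits to D. Subgame-perfect outcome: (D, S) with payoffs (11, 12).
Now find the simultaneous Nash equilibrium.
Player 1's best replies: P→C; Q→A; R→A; S→A; T→C.
Player II's best replies: A→T; B→Q; C→T; D→S; E→P.
Only (C, T) has each player best-responding; Nash payoffs (10, 11).
Sequential outcome (D, S) differs from the Nash profile (C, T).

no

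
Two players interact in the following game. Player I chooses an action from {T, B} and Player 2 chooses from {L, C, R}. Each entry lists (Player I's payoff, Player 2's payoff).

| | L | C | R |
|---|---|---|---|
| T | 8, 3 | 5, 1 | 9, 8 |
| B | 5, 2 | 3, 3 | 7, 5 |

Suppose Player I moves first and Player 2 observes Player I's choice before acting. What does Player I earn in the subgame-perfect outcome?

Work backward from Player 2's decision.
- T → Player 2 plays R (best of 3, 1, 8); Player I gets 9.
- B → Player 2 plays R (best of 2, 3, 5); Player I gets 7.
Among 9, 7, the best is 9 at T. Subgame-perfect outcome: (T, R) with payoffs (9, 8).

9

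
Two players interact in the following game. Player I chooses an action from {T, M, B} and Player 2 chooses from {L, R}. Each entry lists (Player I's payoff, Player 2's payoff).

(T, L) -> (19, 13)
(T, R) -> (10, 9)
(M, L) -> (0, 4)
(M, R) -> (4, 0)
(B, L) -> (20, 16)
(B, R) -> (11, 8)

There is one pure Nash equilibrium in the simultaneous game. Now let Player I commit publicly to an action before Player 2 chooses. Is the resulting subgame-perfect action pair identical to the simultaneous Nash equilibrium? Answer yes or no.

yes

Player 2 best-responds to each possible Player I move:
- T: Player 2 compares 13, 9 and picks L; Player I would get 19.
- M: Player 2 compares 4, 0 and picks L; Player I would get 0.
- B: Player 2 compares 16, 8 and picks L; Player I would get 20.
Player I's induced payoffs are 19, 0, 20, so Player I commits to B. Subgame-perfect outcome: (B, L) with payoffs (20, 16).
Now find the simultaneous Nash equilibrium.
Player I's best replies: L→B; R→B.
Player 2's best replies: T→L; M→L; B→L.
The unique mutual best reply is (B, L), giving (20, 16).
Sequential outcome (B, L) coincides with the Nash profile (B, L).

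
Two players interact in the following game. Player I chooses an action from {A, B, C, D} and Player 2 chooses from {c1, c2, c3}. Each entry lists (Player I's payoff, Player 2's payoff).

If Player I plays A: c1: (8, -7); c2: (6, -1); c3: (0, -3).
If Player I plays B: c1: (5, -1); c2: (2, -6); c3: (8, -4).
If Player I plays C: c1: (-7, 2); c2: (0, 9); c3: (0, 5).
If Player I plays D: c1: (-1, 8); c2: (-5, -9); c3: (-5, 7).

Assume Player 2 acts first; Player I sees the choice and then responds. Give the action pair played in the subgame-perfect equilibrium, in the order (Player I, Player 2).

(A, c2)

Backward induction with Player 2 moving first.
- c1 → Player I plays A (best of 8, 5, -7, -1); Player 2 gets -7.
- c2 → Player I plays A (best of 6, 2, 0, -5); Player 2 gets -1.
- c3 → Player I plays B (best of 0, 8, 0, -5); Player 2 gets -4.
Maximizing over -7, -1, -4, Player 2 chooses c2. Subgame-perfect outcome: (A, c2) with payoffs (6, -1).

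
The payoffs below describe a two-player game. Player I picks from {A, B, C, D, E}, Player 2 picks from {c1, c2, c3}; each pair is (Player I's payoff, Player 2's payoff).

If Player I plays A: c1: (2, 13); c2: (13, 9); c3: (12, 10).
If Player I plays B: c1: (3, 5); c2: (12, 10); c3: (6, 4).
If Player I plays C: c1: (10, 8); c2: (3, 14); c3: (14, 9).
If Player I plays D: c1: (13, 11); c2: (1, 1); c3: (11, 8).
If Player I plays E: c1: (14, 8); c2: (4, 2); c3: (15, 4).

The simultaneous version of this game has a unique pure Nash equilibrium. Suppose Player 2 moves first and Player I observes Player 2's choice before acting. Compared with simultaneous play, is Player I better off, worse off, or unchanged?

worse off

Backward induction with Player 2 moving first.
- c1: Player I compares 2, 3, 10, 13, 14 and picks E; Player 2 would get 8.
- c2: Player I compares 13, 12, 3, 1, 4 and picks A; Player 2 would get 9.
- c3: Player I compares 12, 6, 14, 11, 15 and picks E; Player 2 would get 4.
Among 8, 9, 4, the best is 9 at c2. Subgame-perfect outcome: (A, c2) with payoffs (13, 9).
Now find the simultaneous Nash equilibrium.
Player I's best replies: c1→E; c2→A; c3→E.
Player 2's best replies: A→c1; B→c2; C→c2; D→c1; E→c1.
The unique mutual best reply is (E, c1), giving (14, 8).
Player I earns 13 sequentially versus 14 at the Nash outcome: worse off.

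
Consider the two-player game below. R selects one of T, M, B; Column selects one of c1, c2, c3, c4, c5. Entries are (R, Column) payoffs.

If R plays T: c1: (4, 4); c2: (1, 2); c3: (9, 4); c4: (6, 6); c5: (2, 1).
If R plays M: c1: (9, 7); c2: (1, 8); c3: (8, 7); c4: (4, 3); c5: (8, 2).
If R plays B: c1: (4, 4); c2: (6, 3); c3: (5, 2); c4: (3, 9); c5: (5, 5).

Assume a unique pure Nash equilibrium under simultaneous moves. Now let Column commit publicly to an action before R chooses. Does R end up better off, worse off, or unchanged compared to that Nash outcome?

better off

Work backward from R's decision.
- c1 → R plays M (best of 4, 9, 4); Column gets 7.
- c2 → R plays B (best of 1, 1, 6); Column gets 3.
- c3 → R plays T (best of 9, 8, 5); Column gets 4.
- c4 → R plays T (best of 6, 4, 3); Column gets 6.
- c5 → R plays M (best of 2, 8, 5); Column gets 2.
Maximizing over 7, 3, 4, 6, 2, Column chooses c1. Subgame-perfect outcome: (M, c1) with payoffs (9, 7).
For the simultaneous game, intersect best replies.
R's best replies: c1→M; c2→B; c3→T; c4→T; c5→M.
Column's best replies: T→c4; M→c2; B→c4.
The unique mutual best reply is (T, c4), giving (6, 6).
R earns 9 sequentially versus 6 at the Nash outcome: better off.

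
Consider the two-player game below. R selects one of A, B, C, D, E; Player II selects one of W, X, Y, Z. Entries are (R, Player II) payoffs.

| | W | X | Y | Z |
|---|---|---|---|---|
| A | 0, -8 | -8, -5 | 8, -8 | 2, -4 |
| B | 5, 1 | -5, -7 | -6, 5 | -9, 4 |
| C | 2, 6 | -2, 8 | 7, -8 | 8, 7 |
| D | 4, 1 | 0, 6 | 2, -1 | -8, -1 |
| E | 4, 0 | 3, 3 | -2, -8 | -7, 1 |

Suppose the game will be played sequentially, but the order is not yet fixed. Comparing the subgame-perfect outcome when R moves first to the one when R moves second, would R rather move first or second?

second

If R leads: Player II's best replies are A→Z, B→Y, C→X, D→X, E→X; R's induced payoffs 2, -6, -2, 0, 3; outcome (E, X), payoffs (3, 3).
If Player II leads: R's best replies are W→B, X→E, Y→A, Z→C; Player II's induced payoffs 1, 3, -8, 7; outcome (C, Z), payoffs (8, 7).
R gets 3 moving first and 8 moving second, so R prefers to move second.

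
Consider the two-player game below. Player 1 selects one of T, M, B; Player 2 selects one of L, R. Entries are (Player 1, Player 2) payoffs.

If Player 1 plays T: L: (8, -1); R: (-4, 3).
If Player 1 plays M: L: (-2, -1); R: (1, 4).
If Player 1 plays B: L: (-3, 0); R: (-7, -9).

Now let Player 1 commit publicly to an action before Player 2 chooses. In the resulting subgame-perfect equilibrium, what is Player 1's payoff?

1

Work backward from Player 2's decision.
- T: Player 2 compares -1, 3 and picks R; Player 1 would get -4.
- M: Player 2 compares -1, 4 and picks R; Player 1 would get 1.
- B: Player 2 compares 0, -9 and picks L; Player 1 would get -3.
Among -4, 1, -3, the best is 1 at M. Subgame-perfect outcome: (M, R) with payoffs (1, 4).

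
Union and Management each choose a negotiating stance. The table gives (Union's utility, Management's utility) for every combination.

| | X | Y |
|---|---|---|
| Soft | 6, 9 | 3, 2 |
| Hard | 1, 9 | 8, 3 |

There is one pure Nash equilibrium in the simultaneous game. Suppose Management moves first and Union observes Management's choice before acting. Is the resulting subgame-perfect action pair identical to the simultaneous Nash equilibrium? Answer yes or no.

yes

Work backward from Union's decision.
- X: Union compares 6, 1 and picks Soft; Management would get 9.
- Y: Union compares 3, 8 and picks Hard; Management would get 3.
Among 9, 3, the best is 9 at X. Subgame-perfect outcome: (Soft, X) with payoffs (6, 9).
Now find the simultaneous Nash equilibrium.
Union's best replies: X→Soft; Y→Hard.
Management's best replies: Soft→X; Hard→X.
Only (Soft, X) has each player best-responding; Nash payoffs (6, 9).
Sequential outcome (Soft, X) coincides with the Nash profile (Soft, X).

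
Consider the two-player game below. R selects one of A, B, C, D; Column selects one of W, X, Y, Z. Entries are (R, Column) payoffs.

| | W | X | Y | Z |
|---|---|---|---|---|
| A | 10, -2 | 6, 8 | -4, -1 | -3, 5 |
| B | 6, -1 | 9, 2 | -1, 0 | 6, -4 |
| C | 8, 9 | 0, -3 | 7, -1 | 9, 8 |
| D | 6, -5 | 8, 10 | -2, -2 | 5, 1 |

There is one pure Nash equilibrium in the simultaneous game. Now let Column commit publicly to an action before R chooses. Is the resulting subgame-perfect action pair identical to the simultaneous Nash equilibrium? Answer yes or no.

R best-responds to each possible Column move:
- W → R plays A (best of 10, 6, 8, 6); Column gets -2.
- X → R plays B (best of 6, 9, 0, 8); Column gets 2.
- Y → R plays C (best of -4, -1, 7, -2); Column gets -1.
- Z → R plays C (best of -3, 6, 9, 5); Column gets 8.
Maximizing over -2, 2, -1, 8, Column chooses Z. Subgame-perfect outcome: (C, Z) with payoffs (9, 8).
Under simultaneous play:
R's best replies: W→A; X→B; Y→C; Z→C.
Column's best replies: A→X; B→X; C→W; D→X.
The unique mutual best reply is (B, X), giving (9, 2).
Sequential outcome (C, Z) differs from the Nash profile (B, X).

no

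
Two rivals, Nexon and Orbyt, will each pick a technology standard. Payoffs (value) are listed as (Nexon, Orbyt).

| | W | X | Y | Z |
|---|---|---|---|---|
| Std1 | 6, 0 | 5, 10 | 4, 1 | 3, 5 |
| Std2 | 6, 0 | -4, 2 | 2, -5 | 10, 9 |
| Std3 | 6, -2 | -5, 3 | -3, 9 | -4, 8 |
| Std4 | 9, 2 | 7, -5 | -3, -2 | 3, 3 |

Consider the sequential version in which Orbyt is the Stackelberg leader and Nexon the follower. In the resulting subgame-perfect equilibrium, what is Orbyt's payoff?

Backward induction with Orbyt moving first.
- W: BR = Std4, leader payoff 2.
- X: BR = Std4, leader payoff -5.
- Y: BR = Std1, leader payoff 1.
- Z: BR = Std2, leader payoff 9.
Orbyt's induced payoffs are 2, -5, 1, 9, so Orbyt commits to Z. Subgame-perfect outcome: (Std2, Z) with payoffs (10, 9).

9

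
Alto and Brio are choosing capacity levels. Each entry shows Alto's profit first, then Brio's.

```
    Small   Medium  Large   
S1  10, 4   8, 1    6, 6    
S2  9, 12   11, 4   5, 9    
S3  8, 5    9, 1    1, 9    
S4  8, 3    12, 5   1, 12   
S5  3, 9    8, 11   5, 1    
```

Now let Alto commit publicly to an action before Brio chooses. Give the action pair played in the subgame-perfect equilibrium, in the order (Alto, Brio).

Brio best-responds to each possible Alto move:
- S1 → Brio plays Large (best of 4, 1, 6); Alto gets 6.
- S2 → Brio plays Small (best of 12, 4, 9); Alto gets 9.
- S3 → Brio plays Large (best of 5, 1, 9); Alto gets 1.
- S4 → Brio plays Large (best of 3, 5, 12); Alto gets 1.
- S5 → Brio plays Medium (best of 9, 11, 1); Alto gets 8.
Maximizing over 6, 9, 1, 1, 8, Alto chooses S2. Subgame-perfect outcome: (S2, Small) with payoffs (9, 12).

(S2, Small)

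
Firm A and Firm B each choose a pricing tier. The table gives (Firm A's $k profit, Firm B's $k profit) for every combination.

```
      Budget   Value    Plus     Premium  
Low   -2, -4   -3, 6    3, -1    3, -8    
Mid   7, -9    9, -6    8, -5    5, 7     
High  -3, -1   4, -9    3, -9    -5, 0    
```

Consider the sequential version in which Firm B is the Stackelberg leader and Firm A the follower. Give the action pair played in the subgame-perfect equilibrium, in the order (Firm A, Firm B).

(Mid, Premium)

Solve by backward induction (Firm B leads).
- Budget → Firm A plays Mid (best of -2, 7, -3); Firm B gets -9.
- Value → Firm A plays Mid (best of -3, 9, 4); Firm B gets -6.
- Plus → Firm A plays Mid (best of 3, 8, 3); Firm B gets -5.
- Premium → Firm A plays Mid (best of 3, 5, -5); Firm B gets 7.
Firm B's induced payoffs are -9, -6, -5, 7, so Firm B commits to Premium. Subgame-perfect outcome: (Mid, Premium) with payoffs (5, 7).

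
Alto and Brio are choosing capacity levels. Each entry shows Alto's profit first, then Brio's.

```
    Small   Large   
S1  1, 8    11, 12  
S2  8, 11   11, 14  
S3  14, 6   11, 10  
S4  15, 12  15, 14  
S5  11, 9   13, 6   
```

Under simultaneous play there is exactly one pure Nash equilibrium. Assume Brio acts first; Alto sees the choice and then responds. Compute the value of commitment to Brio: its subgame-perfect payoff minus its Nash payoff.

0

Alto best-responds to each possible Brio move:
- Small → Alto plays S4 (best of 1, 8, 14, 15, 11); Brio gets 12.
- Large → Alto plays S4 (best of 11, 11, 11, 15, 13); Brio gets 14.
Among 12, 14, the best is 14 at Large. Subgame-perfect outcome: (S4, Large) with payoffs (15, 14).
Under simultaneous play:
Alto's best replies: Small→S4; Large→S4.
Brio's best replies: S1→Large; S2→Large; S3→Large; S4→Large; S5→Small.
The unique mutual best reply is (S4, Large), giving (15, 14).
Brio's commitment gain: 14 − 14 = 0.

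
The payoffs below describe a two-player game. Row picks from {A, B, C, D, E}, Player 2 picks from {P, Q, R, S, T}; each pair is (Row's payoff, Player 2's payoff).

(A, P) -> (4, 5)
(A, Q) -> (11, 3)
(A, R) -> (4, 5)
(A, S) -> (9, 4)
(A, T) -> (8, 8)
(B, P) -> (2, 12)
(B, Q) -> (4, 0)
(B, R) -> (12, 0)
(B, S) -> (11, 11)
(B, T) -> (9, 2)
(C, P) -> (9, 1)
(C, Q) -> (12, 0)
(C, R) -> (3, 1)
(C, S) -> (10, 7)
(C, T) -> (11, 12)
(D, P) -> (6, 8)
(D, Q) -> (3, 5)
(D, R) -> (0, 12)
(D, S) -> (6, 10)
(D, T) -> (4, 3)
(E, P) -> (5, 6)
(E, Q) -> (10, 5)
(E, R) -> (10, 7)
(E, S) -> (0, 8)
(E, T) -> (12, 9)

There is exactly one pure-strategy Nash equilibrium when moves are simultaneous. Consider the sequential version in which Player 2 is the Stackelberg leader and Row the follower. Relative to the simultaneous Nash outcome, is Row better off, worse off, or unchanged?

worse off

Row best-responds to each possible Player 2 move:
- P: Row compares 4, 2, 9, 6, 5 and picks C; Player 2 would get 1.
- Q: Row compares 11, 4, 12, 3, 10 and picks C; Player 2 would get 0.
- R: Row compares 4, 12, 3, 0, 10 and picks B; Player 2 would get 0.
- S: Row compares 9, 11, 10, 6, 0 and picks B; Player 2 would get 11.
- T: Row compares 8, 9, 11, 4, 12 and picks E; Player 2 would get 9.
Maximizing over 1, 0, 0, 11, 9, Player 2 chooses S. Subgame-perfect outcome: (B, S) with payoffs (11, 11).
For the simultaneous game, intersect best replies.
Row's best replies: P→C; Q→C; R→B; S→B; T→E.
Player 2's best replies: A→T; B→P; C→T; D→R; E→T.
The unique mutual best reply is (E, T), giving (12, 9).
Row earns 11 sequentially versus 12 at the Nash outcome: worse off.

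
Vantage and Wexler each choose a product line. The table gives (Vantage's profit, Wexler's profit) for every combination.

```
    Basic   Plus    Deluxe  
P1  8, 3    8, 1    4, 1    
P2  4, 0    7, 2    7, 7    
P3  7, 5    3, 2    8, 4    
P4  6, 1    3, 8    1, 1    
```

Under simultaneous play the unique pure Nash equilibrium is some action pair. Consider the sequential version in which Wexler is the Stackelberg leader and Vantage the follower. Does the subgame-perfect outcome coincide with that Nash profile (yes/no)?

Solve by backward induction (Wexler leads).
- Basic: Vantage compares 8, 4, 7, 6 and picks P1; Wexler would get 3.
- Plus: Vantage compares 8, 7, 3, 3 and picks P1; Wexler would get 1.
- Deluxe: Vantage compares 4, 7, 8, 1 and picks P3; Wexler would get 4.
Among 3, 1, 4, the best is 4 at Deluxe. Subgame-perfect outcome: (P3, Deluxe) with payoffs (8, 4).
Now find the simultaneous Nash equilibrium.
Vantage's best replies: Basic→P1; Plus→P1; Deluxe→P3.
Wexler's best replies: P1→Basic; P2→Deluxe; P3→Basic; P4→Plus.
The unique mutual best reply is (P1, Basic), giving (8, 3).
Sequential outcome (P3, Deluxe) differs from the Nash profile (P1, Basic).

no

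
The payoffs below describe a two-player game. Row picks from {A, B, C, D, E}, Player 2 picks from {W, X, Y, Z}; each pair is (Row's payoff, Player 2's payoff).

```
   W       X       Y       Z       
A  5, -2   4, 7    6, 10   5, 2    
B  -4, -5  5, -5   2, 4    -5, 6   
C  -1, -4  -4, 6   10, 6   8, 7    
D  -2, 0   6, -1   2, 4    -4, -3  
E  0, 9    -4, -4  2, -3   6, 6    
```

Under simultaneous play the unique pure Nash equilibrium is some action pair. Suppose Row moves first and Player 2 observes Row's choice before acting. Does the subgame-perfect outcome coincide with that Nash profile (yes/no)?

Player 2 best-responds to each possible Row move:
- A: Player 2 compares -2, 7, 10, 2 and picks Y; Row would get 6.
- B: Player 2 compares -5, -5, 4, 6 and picks Z; Row would get -5.
- C: Player 2 compares -4, 6, 6, 7 and picks Z; Row would get 8.
- D: Player 2 compares 0, -1, 4, -3 and picks Y; Row would get 2.
- E: Player 2 compares 9, -4, -3, 6 and picks W; Row would get 0.
Row's induced payoffs are 6, -5, 8, 2, 0, so Row commits to C. Subgame-perfect outcome: (C, Z) with payoffs (8, 7).
Now find the simultaneous Nash equilibrium.
Row's best replies: W→A; X→D; Y→C; Z→C.
Player 2's best replies: A→Y; B→Z; C→Z; D→Y; E→W.
The unique mutual best reply is (C, Z), giving (8, 7).
Sequential outcome (C, Z) coincides with the Nash profile (C, Z).

yes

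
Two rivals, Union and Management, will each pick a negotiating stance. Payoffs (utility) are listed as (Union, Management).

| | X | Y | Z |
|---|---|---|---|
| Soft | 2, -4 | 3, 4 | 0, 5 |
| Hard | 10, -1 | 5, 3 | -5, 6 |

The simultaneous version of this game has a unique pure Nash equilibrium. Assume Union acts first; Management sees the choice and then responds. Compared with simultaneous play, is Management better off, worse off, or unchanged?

unchanged

Management best-responds to each possible Union move:
- Soft: Management compares -4, 4, 5 and picks Z; Union would get 0.
- Hard: Management compares -1, 3, 6 and picks Z; Union would get -5.
Maximizing over 0, -5, Union chooses Soft. Subgame-perfect outcome: (Soft, Z) with payoffs (0, 5).
Under simultaneous play:
Union's best replies: X→Hard; Y→Hard; Z→Soft.
Management's best replies: Soft→Z; Hard→Z.
The unique mutual best reply is (Soft, Z), giving (0, 5).
Management earns 5 sequentially versus 5 at the Nash outcome: unchanged.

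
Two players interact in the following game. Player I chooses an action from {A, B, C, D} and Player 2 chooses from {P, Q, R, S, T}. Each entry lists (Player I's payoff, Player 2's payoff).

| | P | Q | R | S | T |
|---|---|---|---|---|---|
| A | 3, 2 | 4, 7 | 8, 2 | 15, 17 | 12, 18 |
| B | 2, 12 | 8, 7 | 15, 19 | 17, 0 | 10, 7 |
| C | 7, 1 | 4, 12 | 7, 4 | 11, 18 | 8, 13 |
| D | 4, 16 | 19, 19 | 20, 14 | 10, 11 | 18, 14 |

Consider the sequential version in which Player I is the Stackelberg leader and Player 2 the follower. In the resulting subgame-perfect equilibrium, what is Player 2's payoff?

19

Backward induction with Player I moving first.
- A → Player 2 plays T (best of 2, 7, 2, 17, 18); Player I gets 12.
- B → Player 2 plays R (best of 12, 7, 19, 0, 7); Player I gets 15.
- C → Player 2 plays S (best of 1, 12, 4, 18, 13); Player I gets 11.
- D → Player 2 plays Q (best of 16, 19, 14, 11, 14); Player I gets 19.
Maximizing over 12, 15, 11, 19, Player I chooses D. Subgame-perfect outcome: (D, Q) with payoffs (19, 19).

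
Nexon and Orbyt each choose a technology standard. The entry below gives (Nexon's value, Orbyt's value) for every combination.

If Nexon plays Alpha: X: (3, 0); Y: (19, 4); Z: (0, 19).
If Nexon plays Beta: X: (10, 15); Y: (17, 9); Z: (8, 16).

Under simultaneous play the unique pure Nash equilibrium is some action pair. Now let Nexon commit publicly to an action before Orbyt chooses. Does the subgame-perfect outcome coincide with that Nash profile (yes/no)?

yes

Work backward from Orbyt's decision.
- Alpha → Orbyt plays Z (best of 0, 4, 19); Nexon gets 0.
- Beta → Orbyt plays Z (best of 15, 9, 16); Nexon gets 8.
Maximizing over 0, 8, Nexon chooses Beta. Subgame-perfect outcome: (Beta, Z) with payoffs (8, 16).
Now find the simultaneous Nash equilibrium.
Nexon's best replies: X→Beta; Y→Alpha; Z→Beta.
Orbyt's best replies: Alpha→Z; Beta→Z.
Only (Beta, Z) has each player best-responding; Nash payoffs (8, 16).
Sequential outcome (Beta, Z) coincides with the Nash profile (Beta, Z).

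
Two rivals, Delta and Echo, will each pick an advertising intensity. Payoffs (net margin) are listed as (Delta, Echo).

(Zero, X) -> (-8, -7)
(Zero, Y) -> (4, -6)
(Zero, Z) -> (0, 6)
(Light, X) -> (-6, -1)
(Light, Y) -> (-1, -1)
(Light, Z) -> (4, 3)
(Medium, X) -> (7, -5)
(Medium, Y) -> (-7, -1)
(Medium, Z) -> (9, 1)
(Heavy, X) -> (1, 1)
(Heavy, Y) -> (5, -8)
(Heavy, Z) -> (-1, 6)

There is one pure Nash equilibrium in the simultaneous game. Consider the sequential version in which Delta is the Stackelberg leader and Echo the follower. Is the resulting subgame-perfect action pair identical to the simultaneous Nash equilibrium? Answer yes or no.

Solve by backward induction (Delta leads).
- Zero → Echo plays Z (best of -7, -6, 6); Delta gets 0.
- Light → Echo plays Z (best of -1, -1, 3); Delta gets 4.
- Medium → Echo plays Z (best of -5, -1, 1); Delta gets 9.
- Heavy → Echo plays Z (best of 1, -8, 6); Delta gets -1.
Among 0, 4, 9, -1, the best is 9 at Medium. Subgame-perfect outcome: (Medium, Z) with payoffs (9, 1).
For the simultaneous game, intersect best replies.
Delta's best replies: X→Medium; Y→Heavy; Z→Medium.
Echo's best replies: Zero→Z; Light→Z; Medium→Z; Heavy→Z.
The unique mutual best reply is (Medium, Z), giving (9, 1).
Sequential outcome (Medium, Z) coincides with the Nash profile (Medium, Z).

yes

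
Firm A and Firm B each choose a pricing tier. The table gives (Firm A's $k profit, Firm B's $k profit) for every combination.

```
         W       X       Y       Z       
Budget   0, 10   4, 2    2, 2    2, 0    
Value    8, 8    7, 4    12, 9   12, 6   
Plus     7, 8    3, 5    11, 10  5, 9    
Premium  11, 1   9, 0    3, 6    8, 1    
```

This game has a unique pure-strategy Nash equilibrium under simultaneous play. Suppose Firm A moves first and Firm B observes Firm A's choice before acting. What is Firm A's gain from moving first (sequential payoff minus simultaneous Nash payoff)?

Work backward from Firm B's decision.
- Budget: BR = W, leader payoff 0.
- Value: BR = Y, leader payoff 12.
- Plus: BR = Y, leader payoff 11.
- Premium: BR = Y, leader payoff 3.
Maximizing over 0, 12, 11, 3, Firm A chooses Value. Subgame-perfect outcome: (Value, Y) with payoffs (12, 9).
Under simultaneous play:
Firm A's best replies: W→Premium; X→Premium; Y→Value; Z→Value.
Firm B's best replies: Budget→W; Value→Y; Plus→Y; Premium→Y.
The unique mutual best reply is (Value, Y), giving (12, 9).
Firm A's commitment gain: 12 − 12 = 0.

0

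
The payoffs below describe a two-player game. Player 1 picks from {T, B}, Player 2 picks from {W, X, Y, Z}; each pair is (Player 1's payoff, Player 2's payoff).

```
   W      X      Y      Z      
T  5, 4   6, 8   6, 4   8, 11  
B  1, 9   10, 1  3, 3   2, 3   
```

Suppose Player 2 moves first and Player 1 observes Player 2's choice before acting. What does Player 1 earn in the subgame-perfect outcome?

Work backward from Player 1's decision.
- W: Player 1 compares 5, 1 and picks T; Player 2 would get 4.
- X: Player 1 compares 6, 10 and picks B; Player 2 would get 1.
- Y: Player 1 compares 6, 3 and picks T; Player 2 would get 4.
- Z: Player 1 compares 8, 2 and picks T; Player 2 would get 11.
Maximizing over 4, 1, 4, 11, Player 2 chooses Z. Subgame-perfect outcome: (T, Z) with payoffs (8, 11).

8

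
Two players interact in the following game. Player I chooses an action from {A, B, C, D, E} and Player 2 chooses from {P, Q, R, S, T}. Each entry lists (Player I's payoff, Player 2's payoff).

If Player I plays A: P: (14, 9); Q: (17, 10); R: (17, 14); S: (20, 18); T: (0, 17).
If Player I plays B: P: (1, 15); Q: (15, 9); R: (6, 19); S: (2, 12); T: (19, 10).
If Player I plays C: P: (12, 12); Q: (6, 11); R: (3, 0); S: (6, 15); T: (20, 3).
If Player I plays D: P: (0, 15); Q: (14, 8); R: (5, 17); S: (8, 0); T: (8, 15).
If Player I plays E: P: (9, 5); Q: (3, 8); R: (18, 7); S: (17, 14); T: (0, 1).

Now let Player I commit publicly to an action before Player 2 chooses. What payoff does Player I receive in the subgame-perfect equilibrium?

Work backward from Player 2's decision.
- A → Player 2 plays S (best of 9, 10, 14, 18, 17); Player I gets 20.
- B → Player 2 plays R (best of 15, 9, 19, 12, 10); Player I gets 6.
- C → Player 2 plays S (best of 12, 11, 0, 15, 3); Player I gets 6.
- D → Player 2 plays R (best of 15, 8, 17, 0, 15); Player I gets 5.
- E → Player 2 plays S (best of 5, 8, 7, 14, 1); Player I gets 17.
Maximizing over 20, 6, 6, 5, 17, Player I chooses A. Subgame-perfect outcome: (A, S) with payoffs (20, 18).

20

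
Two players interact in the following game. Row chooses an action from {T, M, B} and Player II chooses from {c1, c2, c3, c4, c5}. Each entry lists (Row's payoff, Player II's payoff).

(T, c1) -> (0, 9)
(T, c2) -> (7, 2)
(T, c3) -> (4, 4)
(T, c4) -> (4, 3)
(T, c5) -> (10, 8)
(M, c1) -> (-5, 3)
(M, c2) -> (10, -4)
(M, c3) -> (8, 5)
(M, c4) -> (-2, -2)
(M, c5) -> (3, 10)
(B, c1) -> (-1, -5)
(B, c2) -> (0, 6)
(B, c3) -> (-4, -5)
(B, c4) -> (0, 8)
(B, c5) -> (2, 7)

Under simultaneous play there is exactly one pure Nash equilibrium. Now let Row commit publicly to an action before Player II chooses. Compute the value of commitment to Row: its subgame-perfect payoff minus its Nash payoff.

Solve by backward induction (Row leads).
- T → Player II plays c1 (best of 9, 2, 4, 3, 8); Row gets 0.
- M → Player II plays c5 (best of 3, -4, 5, -2, 10); Row gets 3.
- B → Player II plays c4 (best of -5, 6, -5, 8, 7); Row gets 0.
Maximizing over 0, 3, 0, Row chooses M. Subgame-perfect outcome: (M, c5) with payoffs (3, 10).
Now find the simultaneous Nash equilibrium.
Row's best replies: c1→T; c2→M; c3→M; c4→T; c5→T.
Player II's best replies: T→c1; M→c5; B→c4.
Only (T, c1) has each player best-responding; Nash payoffs (0, 9).
Row's commitment gain: 3 − 0 = 3.

3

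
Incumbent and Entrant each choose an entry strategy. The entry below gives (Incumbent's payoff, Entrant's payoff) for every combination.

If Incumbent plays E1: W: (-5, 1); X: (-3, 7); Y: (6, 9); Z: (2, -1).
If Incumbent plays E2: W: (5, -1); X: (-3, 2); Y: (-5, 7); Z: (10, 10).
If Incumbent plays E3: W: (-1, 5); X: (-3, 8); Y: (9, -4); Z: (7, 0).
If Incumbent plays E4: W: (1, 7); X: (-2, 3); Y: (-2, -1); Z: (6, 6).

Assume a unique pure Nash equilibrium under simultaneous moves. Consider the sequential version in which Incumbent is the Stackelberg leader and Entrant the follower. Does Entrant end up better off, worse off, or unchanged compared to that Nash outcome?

unchanged

Solve by backward induction (Incumbent leads).
- E1: Entrant compares 1, 7, 9, -1 and picks Y; Incumbent would get 6.
- E2: Entrant compares -1, 2, 7, 10 and picks Z; Incumbent would get 10.
- E3: Entrant compares 5, 8, -4, 0 and picks X; Incumbent would get -3.
- E4: Entrant compares 7, 3, -1, 6 and picks W; Incumbent would get 1.
Maximizing over 6, 10, -3, 1, Incumbent chooses E2. Subgame-perfect outcome: (E2, Z) with payoffs (10, 10).
Now find the simultaneous Nash equilibrium.
Incumbent's best replies: W→E2; X→E4; Y→E3; Z→E2.
Entrant's best replies: E1→Y; E2→Z; E3→X; E4→W.
The unique mutual best reply is (E2, Z), giving (10, 10).
Entrant earns 10 sequentially versus 10 at the Nash outcome: unchanged.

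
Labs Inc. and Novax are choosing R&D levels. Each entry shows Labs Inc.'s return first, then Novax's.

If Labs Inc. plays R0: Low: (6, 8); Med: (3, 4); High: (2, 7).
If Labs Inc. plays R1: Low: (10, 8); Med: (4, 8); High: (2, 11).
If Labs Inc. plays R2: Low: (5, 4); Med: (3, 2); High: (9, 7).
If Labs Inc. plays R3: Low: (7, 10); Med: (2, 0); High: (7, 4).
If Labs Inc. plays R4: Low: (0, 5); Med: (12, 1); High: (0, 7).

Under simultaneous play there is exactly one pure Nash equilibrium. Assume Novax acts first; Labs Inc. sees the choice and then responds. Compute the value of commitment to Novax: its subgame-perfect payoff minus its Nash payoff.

Solve by backward induction (Novax leads).
- Low: BR = R1, leader payoff 8.
- Med: BR = R4, leader payoff 1.
- High: BR = R2, leader payoff 7.
Maximizing over 8, 1, 7, Novax chooses Low. Subgame-perfect outcome: (R1, Low) with payoffs (10, 8).
Now find the simultaneous Nash equilibrium.
Labs Inc.'s best replies: Low→R1; Med→R4; High→R2.
Novax's best replies: R0→Low; R1→High; R2→High; R3→Low; R4→High.
The unique mutual best reply is (R2, High), giving (9, 7).
Novax's commitment gain: 8 − 7 = 1.

1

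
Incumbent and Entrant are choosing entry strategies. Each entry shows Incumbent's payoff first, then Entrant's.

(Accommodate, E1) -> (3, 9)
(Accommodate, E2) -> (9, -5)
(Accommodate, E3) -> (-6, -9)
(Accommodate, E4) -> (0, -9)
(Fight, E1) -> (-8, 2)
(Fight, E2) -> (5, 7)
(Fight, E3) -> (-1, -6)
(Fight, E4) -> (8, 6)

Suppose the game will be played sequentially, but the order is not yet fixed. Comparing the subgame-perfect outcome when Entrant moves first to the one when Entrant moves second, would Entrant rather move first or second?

If Incumbent leads: Entrant's best replies are Accommodate→E1, Fight→E2; Incumbent's induced payoffs 3, 5; outcome (Fight, E2), payoffs (5, 7).
If Entrant leads: Incumbent's best replies are E1→Accommodate, E2→Accommodate, E3→Fight, E4→Fight; Entrant's induced payoffs 9, -5, -6, 6; outcome (Accommodate, E1), payoffs (3, 9).
Entrant gets 9 moving first and 7 moving second, so Entrant prefers to move first.

first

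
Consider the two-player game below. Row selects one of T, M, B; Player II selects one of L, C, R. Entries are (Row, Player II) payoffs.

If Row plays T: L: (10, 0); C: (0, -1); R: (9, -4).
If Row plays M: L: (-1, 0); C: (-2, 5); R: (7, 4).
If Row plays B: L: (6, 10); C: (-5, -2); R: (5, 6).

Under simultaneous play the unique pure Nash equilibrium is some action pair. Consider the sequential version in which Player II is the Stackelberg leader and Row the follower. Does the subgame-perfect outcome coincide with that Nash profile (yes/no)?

yes

Work backward from Row's decision.
- L: Row compares 10, -1, 6 and picks T; Player II would get 0.
- C: Row compares 0, -2, -5 and picks T; Player II would get -1.
- R: Row compares 9, 7, 5 and picks T; Player II would get -4.
Player II's induced payoffs are 0, -1, -4, so Player II commits to L. Subgame-perfect outcome: (T, L) with payoffs (10, 0).
Now find the simultaneous Nash equilibrium.
Row's best replies: L→T; C→T; R→T.
Player II's best replies: T→L; M→C; B→L.
The unique mutual best reply is (T, L), giving (10, 0).
Sequential outcome (T, L) coincides with the Nash profile (T, L).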